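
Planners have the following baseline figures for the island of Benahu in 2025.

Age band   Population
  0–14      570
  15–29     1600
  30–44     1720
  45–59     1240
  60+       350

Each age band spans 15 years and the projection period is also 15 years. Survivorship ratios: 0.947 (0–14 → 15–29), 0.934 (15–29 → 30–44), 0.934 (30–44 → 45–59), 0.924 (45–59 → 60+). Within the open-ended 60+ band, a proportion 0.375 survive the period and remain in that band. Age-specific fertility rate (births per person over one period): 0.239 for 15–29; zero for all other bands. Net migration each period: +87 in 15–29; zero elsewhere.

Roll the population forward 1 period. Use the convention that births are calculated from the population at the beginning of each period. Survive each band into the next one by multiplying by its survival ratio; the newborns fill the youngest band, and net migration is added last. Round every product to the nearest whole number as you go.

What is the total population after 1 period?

After projecting period 1:
Births: 1600 × 0.239 = 382
15–29: 570 × 0.947 = 540
30–44: 1600 × 0.934 = 1494
45–59: 1720 × 0.934 = 1606
60+: 1240 × 0.924 + 350 × 0.375 = 1146 + 131 = 1277
Net migration: 15–29 + 87 → 627
→ [382, 627, 1494, 1606, 1277]
Total after period 1: 382 + 627 + 1494 + 1606 + 1277 = 5386

5386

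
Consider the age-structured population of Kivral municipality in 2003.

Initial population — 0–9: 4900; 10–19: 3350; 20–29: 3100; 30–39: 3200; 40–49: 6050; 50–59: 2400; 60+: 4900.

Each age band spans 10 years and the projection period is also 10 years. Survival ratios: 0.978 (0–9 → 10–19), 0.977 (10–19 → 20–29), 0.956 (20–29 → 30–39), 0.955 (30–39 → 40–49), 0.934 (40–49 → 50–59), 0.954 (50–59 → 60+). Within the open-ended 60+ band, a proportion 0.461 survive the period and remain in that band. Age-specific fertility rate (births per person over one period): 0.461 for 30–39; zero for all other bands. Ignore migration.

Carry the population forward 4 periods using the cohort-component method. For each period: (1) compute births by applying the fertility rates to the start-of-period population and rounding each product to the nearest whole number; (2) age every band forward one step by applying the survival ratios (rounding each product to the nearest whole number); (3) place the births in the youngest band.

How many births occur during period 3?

After projecting period 1:
Births: 3200 × 0.461 = 1475
10–19: 4900 × 0.978 = 4792
20–29: 3350 × 0.977 = 3273
30–39: 3100 × 0.956 = 2964
40–49: 3200 × 0.955 = 3056
50–59: 6050 × 0.934 = 5651
60+: 2400 × 0.954 + 4900 × 0.461 = 2290 + 2259 = 4549
Giving 1475 / 4792 / 3273 / 2964 / 3056 / 5651 / 4549.
After projecting period 2:
Births: 2964 × 0.461 = 1366
10–19: 1475 × 0.978 = 1443
20–29: 4792 × 0.977 = 4682
30–39: 3273 × 0.956 = 3129
40–49: 2964 × 0.955 = 2831
50–59: 3056 × 0.934 = 2854
60+: 5651 × 0.954 + 4549 × 0.461 = 5391 + 2097 = 7488
Giving 1366 / 1443 / 4682 / 3129 / 2831 / 2854 / 7488.
After projecting period 3:
Births: 3129 × 0.461 = 1442
10–19: 1366 × 0.978 = 1336
20–29: 1443 × 0.977 = 1410
30–39: 4682 × 0.956 = 4476
40–49: 3129 × 0.955 = 2988
50–59: 2831 × 0.934 = 2644
60+: 2854 × 0.954 + 7488 × 0.461 = 2723 + 3452 = 6175
Giving 1442 / 1336 / 1410 / 4476 / 2988 / 2644 / 6175.

1442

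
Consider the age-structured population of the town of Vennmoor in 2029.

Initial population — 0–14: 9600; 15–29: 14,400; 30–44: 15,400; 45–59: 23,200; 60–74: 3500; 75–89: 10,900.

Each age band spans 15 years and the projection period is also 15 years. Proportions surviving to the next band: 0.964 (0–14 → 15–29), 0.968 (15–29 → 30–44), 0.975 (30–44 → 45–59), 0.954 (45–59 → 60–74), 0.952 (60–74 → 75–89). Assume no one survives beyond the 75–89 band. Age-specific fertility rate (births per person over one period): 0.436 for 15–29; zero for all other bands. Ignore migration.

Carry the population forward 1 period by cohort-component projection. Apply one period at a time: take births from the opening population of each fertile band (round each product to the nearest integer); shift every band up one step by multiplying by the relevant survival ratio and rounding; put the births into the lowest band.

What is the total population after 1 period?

69951

(Bands numbered youngest = 1 to oldest = 6.)
Period 1.
Births: 14400 × 0.436 = 6278
Band 2: 9600 × 0.964 = 9254
Band 3: 14400 × 0.968 = 13939
Band 4: 15400 × 0.975 = 15015
Band 5: 23200 × 0.954 = 22133
Band 6: 3500 × 0.952 = 3332
Giving 6278 / 9254 / 13939 / 15015 / 22133 / 3332.
Total after period 1: 6278 + 9254 + 13939 + 15015 + 22133 + 3332 = 69951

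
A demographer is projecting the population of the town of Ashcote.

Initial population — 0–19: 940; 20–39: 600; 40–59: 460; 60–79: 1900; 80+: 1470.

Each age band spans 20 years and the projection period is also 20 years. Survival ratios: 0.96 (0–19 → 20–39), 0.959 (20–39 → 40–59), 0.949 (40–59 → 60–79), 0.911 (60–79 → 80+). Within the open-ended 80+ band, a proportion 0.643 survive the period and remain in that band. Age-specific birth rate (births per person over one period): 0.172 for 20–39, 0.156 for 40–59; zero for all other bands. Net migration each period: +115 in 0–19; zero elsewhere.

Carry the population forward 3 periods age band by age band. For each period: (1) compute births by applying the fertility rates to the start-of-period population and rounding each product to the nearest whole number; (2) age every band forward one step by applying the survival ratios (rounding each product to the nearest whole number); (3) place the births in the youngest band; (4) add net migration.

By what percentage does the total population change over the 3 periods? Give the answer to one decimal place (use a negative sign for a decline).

Call the groups 1 to 5, youngest first.
— Period 1 —
Births: 600 × 0.172 = 103, 460 × 0.156 = 72 — total 175
Group 2: 940 × 0.96 = 902
Group 3: 600 × 0.959 = 575
Group 4: 460 × 0.949 = 437
Group 5: 1900 × 0.911 + 1470 × 0.643 = 1731 + 945 = 2676
Net migration: Group 1 + 115 → 290
Population now: 0–19=290, 20–39=902, 40–59=575, 60–79=437, 80+=2676
— Period 2 —
Births: 902 × 0.172 = 155, 575 × 0.156 = 90 — total 245
Group 2: 290 × 0.96 = 278
Group 3: 902 × 0.959 = 865
Group 4: 575 × 0.949 = 546
Group 5: 437 × 0.911 + 2676 × 0.643 = 398 + 1721 = 2119
Net migration: Group 1 + 115 → 360
Population now: 0–19=360, 20–39=278, 40–59=865, 60–79=546, 80+=2119
— Period 3 —
Births: 278 × 0.172 = 48, 865 × 0.156 = 135 — total 183
Group 2: 360 × 0.96 = 346
Group 3: 278 × 0.959 = 267
Group 4: 865 × 0.949 = 821
Group 5: 546 × 0.911 + 2119 × 0.643 = 497 + 1363 = 1860
Net migration: Group 1 + 115 → 298
Population now: 0–19=298, 20–39=346, 40–59=267, 60–79=821, 80+=1860
Total: 5370 → 3592; change = -1778; percentage change = -33.1%

-33.1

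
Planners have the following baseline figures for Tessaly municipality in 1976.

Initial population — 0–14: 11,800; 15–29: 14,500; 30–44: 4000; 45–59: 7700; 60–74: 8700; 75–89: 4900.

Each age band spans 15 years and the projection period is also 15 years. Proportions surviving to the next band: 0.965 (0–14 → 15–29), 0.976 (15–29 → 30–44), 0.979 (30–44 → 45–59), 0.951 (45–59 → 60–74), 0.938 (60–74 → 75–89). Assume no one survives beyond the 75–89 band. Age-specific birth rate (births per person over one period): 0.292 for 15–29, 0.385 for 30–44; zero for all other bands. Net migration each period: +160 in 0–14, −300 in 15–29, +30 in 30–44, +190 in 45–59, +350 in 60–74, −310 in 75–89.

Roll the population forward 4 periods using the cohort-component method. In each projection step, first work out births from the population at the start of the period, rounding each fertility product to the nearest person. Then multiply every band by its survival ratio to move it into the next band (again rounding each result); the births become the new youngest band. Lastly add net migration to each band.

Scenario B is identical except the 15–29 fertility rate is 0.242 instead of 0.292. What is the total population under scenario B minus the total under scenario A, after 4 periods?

Numbering the groups 1..6 from youngest to oldest:
— Period 1 —
Births: 14500 * 0.292 = 4234  |  4000 * 0.385 = 1540 — total 5774
Group 2: 11800 * 0.965 = 11387
Group 3: 14500 * 0.976 = 14152
Group 4: 4000 * 0.979 = 3916
Group 5: 7700 * 0.951 = 7323
Group 6: 8700 * 0.938 = 8161
Net migration: Group 1 + 160 → 5934; Group 2 − 300 → 11087; Group 3 + 30 → 14182; Group 4 + 190 → 4106; Group 5 + 350 → 7673; Group 6 − 310 → 7851
Giving 5934 / 11087 / 14182 / 4106 / 7673 / 7851.
— Period 2 —
Births: 11087 * 0.292 = 3237  |  14182 * 0.385 = 5460 — total 8697
Group 2: 5934 * 0.965 = 5726
Group 3: 11087 * 0.976 = 10821
Group 4: 14182 * 0.979 = 13884
Group 5: 4106 * 0.951 = 3905
Group 6: 7673 * 0.938 = 7197
Net migration: Group 1 + 160 → 8857; Group 2 − 300 → 5426; Group 3 + 30 → 10851; Group 4 + 190 → 14074; Group 5 + 350 → 4255; Group 6 − 310 → 6887
Giving 8857 / 5426 / 10851 / 14074 / 4255 / 6887.
— Period 3 —
Births: 5426 * 0.292 = 1584  |  10851 * 0.385 = 4178 — total 5762
Group 2: 8857 * 0.965 = 8547
Group 3: 5426 * 0.976 = 5296
Group 4: 10851 * 0.979 = 10623
Group 5: 14074 * 0.951 = 13384
Group 6: 4255 * 0.938 = 3991
Net migration: Group 1 + 160 → 5922; Group 2 − 300 → 8247; Group 3 + 30 → 5326; Group 4 + 190 → 10813; Group 5 + 350 → 13734; Group 6 − 310 → 3681
Giving 5922 / 8247 / 5326 / 10813 / 13734 / 3681.
— Period 4 —
Births: 8247 * 0.292 = 2408  |  5326 * 0.385 = 2051 — total 4459
Group 2: 5922 * 0.965 = 5715
Group 3: 8247 * 0.976 = 8049
Group 4: 5326 * 0.979 = 5214
Group 5: 10813 * 0.951 = 10283
Group 6: 13734 * 0.938 = 12882
Net migration: Group 1 + 160 → 4619; Group 2 − 300 → 5415; Group 3 + 30 → 8079; Group 4 + 190 → 5404; Group 5 + 350 → 10633; Group 6 − 310 → 12572
Giving 4619 / 5415 / 8079 / 5404 / 10633 / 12572.
Scenario A total after 4 periods: 46722
Scenario B projection —
— Period 1 —
Births: 14500 * 0.242 = 3509  |  4000 * 0.385 = 1540 — total 5049
Group 2: 11800 * 0.965 = 11387
Group 3: 14500 * 0.976 = 14152
Group 4: 4000 * 0.979 = 3916
Group 5: 7700 * 0.951 = 7323
Group 6: 8700 * 0.938 = 8161
Net migration: Group 1 + 160 → 5209; Group 2 − 300 → 11087; Group 3 + 30 → 14182; Group 4 + 190 → 4106; Group 5 + 350 → 7673; Group 6 − 310 → 7851
Giving 5209 / 11087 / 14182 / 4106 / 7673 / 7851.
— Period 2 —
Births: 11087 * 0.242 = 2683  |  14182 * 0.385 = 5460 — total 8143
Group 2: 5209 * 0.965 = 5027
Group 3: 11087 * 0.976 = 10821
Group 4: 14182 * 0.979 = 13884
Group 5: 4106 * 0.951 = 3905
Group 6: 7673 * 0.938 = 7197
Net migration: Group 1 + 160 → 8303; Group 2 − 300 → 4727; Group 3 + 30 → 10851; Group 4 + 190 → 14074; Group 5 + 350 → 4255; Group 6 − 310 → 6887
Giving 8303 / 4727 / 10851 / 14074 / 4255 / 6887.
— Period 3 —
Births: 4727 * 0.242 = 1144  |  10851 * 0.385 = 4178 — total 5322
Group 2: 8303 * 0.965 = 8012
Group 3: 4727 * 0.976 = 4614
Group 4: 10851 * 0.979 = 10623
Group 5: 14074 * 0.951 = 13384
Group 6: 4255 * 0.938 = 3991
Net migration: Group 1 + 160 → 5482; Group 2 − 300 → 7712; Group 3 + 30 → 4644; Group 4 + 190 → 10813; Group 5 + 350 → 13734; Group 6 − 310 → 3681
Giving 5482 / 7712 / 4644 / 10813 / 13734 / 3681.
— Period 4 —
Births: 7712 * 0.242 = 1866  |  4644 * 0.385 = 1788 — total 3654
Group 2: 5482 * 0.965 = 5290
Group 3: 7712 * 0.976 = 7527
Group 4: 4644 * 0.979 = 4546
Group 5: 10813 * 0.951 = 10283
Group 6: 13734 * 0.938 = 12882
Net migration: Group 1 + 160 → 3814; Group 2 − 300 → 4990; Group 3 + 30 → 7557; Group 4 + 190 → 4736; Group 5 + 350 → 10633; Group 6 − 310 → 12572
Giving 3814 / 4990 / 7557 / 4736 / 10633 / 12572.
Scenario B total after 4 periods: 44302
Difference B − A = 44302 − 46722 = -2420

-2420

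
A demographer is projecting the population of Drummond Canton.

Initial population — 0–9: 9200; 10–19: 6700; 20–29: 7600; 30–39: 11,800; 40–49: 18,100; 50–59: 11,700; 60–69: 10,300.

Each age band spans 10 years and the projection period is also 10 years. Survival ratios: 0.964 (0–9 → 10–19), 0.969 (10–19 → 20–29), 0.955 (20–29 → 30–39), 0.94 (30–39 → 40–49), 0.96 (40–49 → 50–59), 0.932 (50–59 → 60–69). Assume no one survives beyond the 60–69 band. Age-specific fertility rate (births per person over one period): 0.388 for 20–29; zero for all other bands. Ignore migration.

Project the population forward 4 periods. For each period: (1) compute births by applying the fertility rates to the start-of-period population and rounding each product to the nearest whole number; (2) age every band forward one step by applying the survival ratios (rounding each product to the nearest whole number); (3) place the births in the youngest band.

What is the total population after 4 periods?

28682

(Bands numbered youngest = 1 to oldest = 7.)
Period 1:
Births: 7600 × 0.388 = 2949
Band 2: 9200 × 0.964 = 8869
Band 3: 6700 × 0.969 = 6492
Band 4: 7600 × 0.955 = 7258
Band 5: 11800 × 0.94 = 11092
Band 6: 18100 × 0.96 = 17376
Band 7: 11700 × 0.932 = 10904
Population now: 0–9=2949, 10–19=8869, 20–29=6492, 30–39=7258, 40–49=11092, 50–59=17376, 60–69=10904
Period 2:
Births: 6492 × 0.388 = 2519
Band 2: 2949 × 0.964 = 2843
Band 3: 8869 × 0.969 = 8594
Band 4: 6492 × 0.955 = 6200
Band 5: 7258 × 0.94 = 6823
Band 6: 11092 × 0.96 = 10648
Band 7: 17376 × 0.932 = 16194
Population now: 0–9=2519, 10–19=2843, 20–29=8594, 30–39=6200, 40–49=6823, 50–59=10648, 60–69=16194
Period 3:
Births: 8594 × 0.388 = 3334
Band 2: 2519 × 0.964 = 2428
Band 3: 2843 × 0.969 = 2755
Band 4: 8594 × 0.955 = 8207
Band 5: 6200 × 0.94 = 5828
Band 6: 6823 × 0.96 = 6550
Band 7: 10648 × 0.932 = 9924
Population now: 0–9=3334, 10–19=2428, 20–29=2755, 30–39=8207, 40–49=5828, 50–59=6550, 60–69=9924
Period 4:
Births: 2755 × 0.388 = 1069
Band 2: 3334 × 0.964 = 3214
Band 3: 2428 × 0.969 = 2353
Band 4: 2755 × 0.955 = 2631
Band 5: 8207 × 0.94 = 7715
Band 6: 5828 × 0.96 = 5595
Band 7: 6550 × 0.932 = 6105
Population now: 0–9=1069, 10–19=3214, 20–29=2353, 30–39=2631, 40–49=7715, 50–59=5595, 60–69=6105
Total after period 4: 1069 + 3214 + 2353 + 2631 + 7715 + 5595 + 6105 = 28682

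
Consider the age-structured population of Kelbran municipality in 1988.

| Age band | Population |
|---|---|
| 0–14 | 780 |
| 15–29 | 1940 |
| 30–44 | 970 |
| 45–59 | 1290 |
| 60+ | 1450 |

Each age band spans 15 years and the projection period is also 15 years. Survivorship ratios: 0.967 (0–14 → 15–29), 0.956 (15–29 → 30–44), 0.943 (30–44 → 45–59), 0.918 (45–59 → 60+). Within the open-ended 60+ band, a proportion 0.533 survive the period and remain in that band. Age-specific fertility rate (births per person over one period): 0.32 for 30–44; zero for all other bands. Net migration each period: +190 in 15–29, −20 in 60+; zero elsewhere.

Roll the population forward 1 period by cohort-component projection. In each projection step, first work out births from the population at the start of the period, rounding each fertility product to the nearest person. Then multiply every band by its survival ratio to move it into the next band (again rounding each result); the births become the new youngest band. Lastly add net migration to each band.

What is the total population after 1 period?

5961

Period 1.
Births: 970 * 0.32 = 310
15–29: 780 * 0.967 = 754
30–44: 1940 * 0.956 = 1855
45–59: 970 * 0.943 = 915
60+: 1290 * 0.918 + 1450 * 0.533 = 1184 + 773 = 1957
Net migration: 15–29 + 190 → 944; 60+ − 20 → 1937
Population now: 0–14=310, 15–29=944, 30–44=1855, 45–59=915, 60+=1937
Total after period 1: 310 + 944 + 1855 + 915 + 1937 = 5961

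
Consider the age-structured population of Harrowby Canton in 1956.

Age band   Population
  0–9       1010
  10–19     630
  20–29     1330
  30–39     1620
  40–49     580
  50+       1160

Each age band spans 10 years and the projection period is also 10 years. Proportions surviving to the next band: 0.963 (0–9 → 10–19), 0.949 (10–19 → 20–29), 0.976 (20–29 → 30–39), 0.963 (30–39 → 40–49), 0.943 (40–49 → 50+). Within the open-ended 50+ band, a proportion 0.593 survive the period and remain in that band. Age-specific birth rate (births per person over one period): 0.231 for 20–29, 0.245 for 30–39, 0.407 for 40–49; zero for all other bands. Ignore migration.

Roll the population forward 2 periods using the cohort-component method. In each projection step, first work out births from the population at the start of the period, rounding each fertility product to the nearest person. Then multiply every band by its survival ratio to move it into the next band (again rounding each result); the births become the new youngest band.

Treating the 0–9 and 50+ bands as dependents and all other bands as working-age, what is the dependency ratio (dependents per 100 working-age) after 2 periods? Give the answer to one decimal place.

Period 1.
Births: 1330 × 0.231 = 307 ; 1620 × 0.245 = 397 ; 580 × 0.407 = 236 → 940
10–19: 1010 × 0.963 = 973
20–29: 630 × 0.949 = 598
30–39: 1330 × 0.976 = 1298
40–49: 1620 × 0.963 = 1560
50+: 580 × 0.943 + 1160 × 0.593 = 547 + 688 = 1235
End of period: [940, 973, 598, 1298, 1560, 1235]
Period 2.
Births: 598 × 0.231 = 138 ; 1298 × 0.245 = 318 ; 1560 × 0.407 = 635 → 1091
10–19: 940 × 0.963 = 905
20–29: 973 × 0.949 = 923
30–39: 598 × 0.976 = 584
40–49: 1298 × 0.963 = 1250
50+: 1560 × 0.943 + 1235 × 0.593 = 1471 + 732 = 2203
End of period: [1091, 905, 923, 584, 1250, 2203]
Dependents (band 0–9 + band 50+) = 1091 + 2203 = 3294; working-age = 3662; ratio = 3294/3662 × 100 = 90.0

90.0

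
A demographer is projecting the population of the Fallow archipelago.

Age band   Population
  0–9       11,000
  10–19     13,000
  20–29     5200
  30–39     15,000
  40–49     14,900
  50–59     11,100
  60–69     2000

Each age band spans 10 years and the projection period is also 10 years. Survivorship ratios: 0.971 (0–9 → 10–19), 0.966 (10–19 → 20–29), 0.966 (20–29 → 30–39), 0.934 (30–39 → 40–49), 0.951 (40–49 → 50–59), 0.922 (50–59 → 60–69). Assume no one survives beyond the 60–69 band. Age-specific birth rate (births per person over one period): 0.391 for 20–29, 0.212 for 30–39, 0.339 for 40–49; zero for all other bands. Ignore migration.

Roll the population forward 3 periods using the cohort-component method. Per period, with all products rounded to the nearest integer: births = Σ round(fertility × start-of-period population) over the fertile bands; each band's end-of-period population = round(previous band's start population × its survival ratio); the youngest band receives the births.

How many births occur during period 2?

10724

(Groups numbered youngest = 1 to oldest = 7.)
After projecting period 1:
Births: 5200 × 0.391 = 2033  |  15000 × 0.212 = 3180  |  14900 × 0.339 = 5051 → 10264
Group 2: 11000 × 0.971 = 10681
Group 3: 13000 × 0.966 = 12558
Group 4: 5200 × 0.966 = 5023
Group 5: 15000 × 0.934 = 14010
Group 6: 14900 × 0.951 = 14170
Group 7: 11100 × 0.922 = 10234
→ [10264, 10681, 12558, 5023, 14010, 14170, 10234]
After projecting period 2:
Births: 12558 × 0.391 = 4910  |  5023 × 0.212 = 1065  |  14010 × 0.339 = 4749 → 10724
Group 2: 10264 × 0.971 = 9966
Group 3: 10681 × 0.966 = 10318
Group 4: 12558 × 0.966 = 12131
Group 5: 5023 × 0.934 = 4691
Group 6: 14010 × 0.951 = 13324
Group 7: 14170 × 0.922 = 13065
→ [10724, 9966, 10318, 12131, 4691, 13324, 13065]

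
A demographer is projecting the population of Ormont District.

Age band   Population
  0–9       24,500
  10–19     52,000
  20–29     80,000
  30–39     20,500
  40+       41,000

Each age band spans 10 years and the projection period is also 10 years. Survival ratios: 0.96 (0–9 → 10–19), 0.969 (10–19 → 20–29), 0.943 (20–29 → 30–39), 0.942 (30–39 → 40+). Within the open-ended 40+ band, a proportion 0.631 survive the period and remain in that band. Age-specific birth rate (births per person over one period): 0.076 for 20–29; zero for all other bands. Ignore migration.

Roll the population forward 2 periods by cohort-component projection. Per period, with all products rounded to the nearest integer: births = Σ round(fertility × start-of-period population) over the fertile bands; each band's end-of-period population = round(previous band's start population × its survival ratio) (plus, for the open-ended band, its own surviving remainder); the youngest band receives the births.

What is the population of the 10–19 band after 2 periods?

(Bands numbered youngest = 1 to oldest = 5.)
After projecting period 1:
Births: 80000 × 0.076 = 6080
Band 2: 24500 × 0.96 = 23520
Band 3: 52000 × 0.969 = 50388
Band 4: 80000 × 0.943 = 75440
Band 5: 20500 × 0.942 + 41000 × 0.631 = 19311 + 25871 = 45182
Population now: 0–9=6080, 10–19=23520, 20–29=50388, 30–39=75440, 40+=45182
After projecting period 2:
Births: 50388 × 0.076 = 3829
Band 2: 6080 × 0.96 = 5837
Band 3: 23520 × 0.969 = 22791
Band 4: 50388 × 0.943 = 47516
Band 5: 75440 × 0.942 + 45182 × 0.631 = 71064 + 28510 = 99574
Population now: 0–9=3829, 10–19=5837, 20–29=22791, 30–39=47516, 40+=99574

5837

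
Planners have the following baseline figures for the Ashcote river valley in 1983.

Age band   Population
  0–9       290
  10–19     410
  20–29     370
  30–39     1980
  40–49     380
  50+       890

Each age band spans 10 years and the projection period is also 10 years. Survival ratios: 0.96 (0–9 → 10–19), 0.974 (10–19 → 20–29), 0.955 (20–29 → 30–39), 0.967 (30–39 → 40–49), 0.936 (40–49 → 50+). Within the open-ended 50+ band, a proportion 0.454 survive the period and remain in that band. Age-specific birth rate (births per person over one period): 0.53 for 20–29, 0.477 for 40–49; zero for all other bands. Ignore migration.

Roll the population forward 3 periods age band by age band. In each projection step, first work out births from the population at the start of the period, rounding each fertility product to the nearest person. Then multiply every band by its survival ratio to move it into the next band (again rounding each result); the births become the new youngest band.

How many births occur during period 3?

307

(Groups numbered youngest = 1 to oldest = 6.)
— Period 1 —
Births: 370 * 0.53 = 196 ; 380 * 0.477 = 181 ⇒ total 377
Group 2: 290 * 0.96 = 278
Group 3: 410 * 0.974 = 399
Group 4: 370 * 0.955 = 353
Group 5: 1980 * 0.967 = 1915
Group 6: 380 * 0.936 + 890 * 0.454 = 356 + 404 = 760
Giving 377 / 278 / 399 / 353 / 1915 / 760.
— Period 2 —
Births: 399 * 0.53 = 211 ; 1915 * 0.477 = 913 ⇒ total 1124
Group 2: 377 * 0.96 = 362
Group 3: 278 * 0.974 = 271
Group 4: 399 * 0.955 = 381
Group 5: 353 * 0.967 = 341
Group 6: 1915 * 0.936 + 760 * 0.454 = 1792 + 345 = 2137
Giving 1124 / 362 / 271 / 381 / 341 / 2137.
— Period 3 —
Births: 271 * 0.53 = 144 ; 341 * 0.477 = 163 ⇒ total 307
Group 2: 1124 * 0.96 = 1079
Group 3: 362 * 0.974 = 353
Group 4: 271 * 0.955 = 259
Group 5: 381 * 0.967 = 368
Group 6: 341 * 0.936 + 2137 * 0.454 = 319 + 970 = 1289
Giving 307 / 1079 / 353 / 259 / 368 / 1289.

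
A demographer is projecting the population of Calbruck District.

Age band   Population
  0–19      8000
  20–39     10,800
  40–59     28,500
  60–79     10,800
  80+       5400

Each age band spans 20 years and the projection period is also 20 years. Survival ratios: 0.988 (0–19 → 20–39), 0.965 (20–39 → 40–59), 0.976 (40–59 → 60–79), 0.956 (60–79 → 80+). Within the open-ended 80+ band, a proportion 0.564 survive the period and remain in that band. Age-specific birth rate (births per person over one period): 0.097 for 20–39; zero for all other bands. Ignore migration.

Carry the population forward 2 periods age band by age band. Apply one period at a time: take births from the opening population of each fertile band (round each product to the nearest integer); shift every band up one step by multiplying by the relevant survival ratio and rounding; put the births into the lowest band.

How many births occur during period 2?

Let band 1 be 0–19 through band 5 = 80+.
After projecting period 1:
Births: 10800 × 0.097 = 1048
Band 2: 8000 × 0.988 = 7904
Band 3: 10800 × 0.965 = 10422
Band 4: 28500 × 0.976 = 27816
Band 5: 10800 × 0.956 + 5400 × 0.564 = 10325 + 3046 = 13371
→ [1048, 7904, 10422, 27816, 13371]
After projecting period 2:
Births: 7904 × 0.097 = 767
Band 2: 1048 × 0.988 = 1035
Band 3: 7904 × 0.965 = 7627
Band 4: 10422 × 0.976 = 10172
Band 5: 27816 × 0.956 + 13371 × 0.564 = 26592 + 7541 = 34133
→ [767, 1035, 7627, 10172, 34133]

767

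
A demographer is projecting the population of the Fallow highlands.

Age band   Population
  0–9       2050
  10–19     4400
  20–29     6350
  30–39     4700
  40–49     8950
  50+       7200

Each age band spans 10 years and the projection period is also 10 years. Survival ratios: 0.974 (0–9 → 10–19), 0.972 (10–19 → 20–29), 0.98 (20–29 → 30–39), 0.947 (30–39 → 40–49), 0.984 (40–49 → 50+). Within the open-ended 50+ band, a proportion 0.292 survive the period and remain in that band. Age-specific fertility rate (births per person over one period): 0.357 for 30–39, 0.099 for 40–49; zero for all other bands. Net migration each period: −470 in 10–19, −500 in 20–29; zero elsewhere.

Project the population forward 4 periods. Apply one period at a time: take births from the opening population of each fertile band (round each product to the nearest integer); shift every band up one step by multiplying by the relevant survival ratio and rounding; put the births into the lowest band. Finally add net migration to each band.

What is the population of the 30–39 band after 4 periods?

Numbering the bands 1..6 from youngest to oldest:
After projecting period 1:
Births: 4700 × 0.357 = 1678  |  8950 × 0.099 = 886 → total 2564
Band 2: 2050 × 0.974 = 1997
Band 3: 4400 × 0.972 = 4277
Band 4: 6350 × 0.98 = 6223
Band 5: 4700 × 0.947 = 4451
Band 6: 8950 × 0.984 + 7200 × 0.292 = 8807 + 2102 = 10909
Net migration: Band 2 − 470 → 1527; Band 3 − 500 → 3777
→ [2564, 1527, 3777, 6223, 4451, 10909]
After projecting period 2:
Births: 6223 × 0.357 = 2222  |  4451 × 0.099 = 441 → total 2663
Band 2: 2564 × 0.974 = 2497
Band 3: 1527 × 0.972 = 1484
Band 4: 3777 × 0.98 = 3701
Band 5: 6223 × 0.947 = 5893
Band 6: 4451 × 0.984 + 10909 × 0.292 = 4380 + 3185 = 7565
Net migration: Band 2 − 470 → 2027; Band 3 − 500 → 984
→ [2663, 2027, 984, 3701, 5893, 7565]
After projecting period 3:
Births: 3701 × 0.357 = 1321  |  5893 × 0.099 = 583 → total 1904
Band 2: 2663 × 0.974 = 2594
Band 3: 2027 × 0.972 = 1970
Band 4: 984 × 0.98 = 964
Band 5: 3701 × 0.947 = 3505
Band 6: 5893 × 0.984 + 7565 × 0.292 = 5799 + 2209 = 8008
Net migration: Band 2 − 470 → 2124; Band 3 − 500 → 1470
→ [1904, 2124, 1470, 964, 3505, 8008]
After projecting period 4:
Births: 964 × 0.357 = 344  |  3505 × 0.099 = 347 → total 691
Band 2: 1904 × 0.974 = 1854
Band 3: 2124 × 0.972 = 2065
Band 4: 1470 × 0.98 = 1441
Band 5: 964 × 0.947 = 913
Band 6: 3505 × 0.984 + 8008 × 0.292 = 3449 + 2338 = 5787
Net migration: Band 2 − 470 → 1384; Band 3 − 500 → 1565
→ [691, 1384, 1565, 1441, 913, 5787]

1441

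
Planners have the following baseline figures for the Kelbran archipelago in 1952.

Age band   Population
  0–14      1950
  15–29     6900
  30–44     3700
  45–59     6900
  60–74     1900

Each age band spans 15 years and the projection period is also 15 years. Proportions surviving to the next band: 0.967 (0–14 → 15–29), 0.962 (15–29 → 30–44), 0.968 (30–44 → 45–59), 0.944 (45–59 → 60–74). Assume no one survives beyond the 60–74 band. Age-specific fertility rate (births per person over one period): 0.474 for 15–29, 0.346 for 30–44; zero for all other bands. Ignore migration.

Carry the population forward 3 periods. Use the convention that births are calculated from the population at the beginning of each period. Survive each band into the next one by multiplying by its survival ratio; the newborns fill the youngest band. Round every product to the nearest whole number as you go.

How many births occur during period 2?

3191

[period 1]
Births: 6900 * 0.474 = 3271 ; 3700 * 0.346 = 1280 ⇒ total 4551
15–29: 1950 * 0.967 = 1886
30–44: 6900 * 0.962 = 6638
45–59: 3700 * 0.968 = 3582
60–74: 6900 * 0.944 = 6514
Population now: 0–14=4551, 15–29=1886, 30–44=6638, 45–59=3582, 60–74=6514
[period 2]
Births: 1886 * 0.474 = 894 ; 6638 * 0.346 = 2297 ⇒ total 3191
15–29: 4551 * 0.967 = 4401
30–44: 1886 * 0.962 = 1814
45–59: 6638 * 0.968 = 6426
60–74: 3582 * 0.944 = 3381
Population now: 0–14=3191, 15–29=4401, 30–44=1814, 45–59=6426, 60–74=3381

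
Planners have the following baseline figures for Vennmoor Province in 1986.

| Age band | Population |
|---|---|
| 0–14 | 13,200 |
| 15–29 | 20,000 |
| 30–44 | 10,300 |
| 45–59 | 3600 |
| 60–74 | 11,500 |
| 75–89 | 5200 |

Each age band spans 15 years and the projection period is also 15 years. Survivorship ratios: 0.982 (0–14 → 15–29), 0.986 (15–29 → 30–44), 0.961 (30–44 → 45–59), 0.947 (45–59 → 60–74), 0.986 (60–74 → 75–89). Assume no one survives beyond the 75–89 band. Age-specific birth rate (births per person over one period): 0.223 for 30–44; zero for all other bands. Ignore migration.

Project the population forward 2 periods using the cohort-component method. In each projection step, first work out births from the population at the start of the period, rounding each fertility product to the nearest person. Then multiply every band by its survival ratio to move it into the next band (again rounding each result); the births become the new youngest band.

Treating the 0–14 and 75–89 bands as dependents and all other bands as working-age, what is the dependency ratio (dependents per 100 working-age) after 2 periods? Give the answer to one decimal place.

(Groups numbered youngest = 1 to oldest = 6.)
Period 1:
Births: 10300 * 0.223 = 2297
Group 2: 13200 * 0.982 = 12962
Group 3: 20000 * 0.986 = 19720
Group 4: 10300 * 0.961 = 9898
Group 5: 3600 * 0.947 = 3409
Group 6: 11500 * 0.986 = 11339
Population now: 0–14=2297, 15–29=12962, 30–44=19720, 45–59=9898, 60–74=3409, 75–89=11339
Period 2:
Births: 19720 * 0.223 = 4398
Group 2: 2297 * 0.982 = 2256
Group 3: 12962 * 0.986 = 12781
Group 4: 19720 * 0.961 = 18951
Group 5: 9898 * 0.947 = 9373
Group 6: 3409 * 0.986 = 3361
Population now: 0–14=4398, 15–29=2256, 30–44=12781, 45–59=18951, 60–74=9373, 75–89=3361
Dependents (band 0–14 + band 75–89) = 4398 + 3361 = 7759; working-age = 43361; ratio = 7759/43361 × 100 = 17.9

17.9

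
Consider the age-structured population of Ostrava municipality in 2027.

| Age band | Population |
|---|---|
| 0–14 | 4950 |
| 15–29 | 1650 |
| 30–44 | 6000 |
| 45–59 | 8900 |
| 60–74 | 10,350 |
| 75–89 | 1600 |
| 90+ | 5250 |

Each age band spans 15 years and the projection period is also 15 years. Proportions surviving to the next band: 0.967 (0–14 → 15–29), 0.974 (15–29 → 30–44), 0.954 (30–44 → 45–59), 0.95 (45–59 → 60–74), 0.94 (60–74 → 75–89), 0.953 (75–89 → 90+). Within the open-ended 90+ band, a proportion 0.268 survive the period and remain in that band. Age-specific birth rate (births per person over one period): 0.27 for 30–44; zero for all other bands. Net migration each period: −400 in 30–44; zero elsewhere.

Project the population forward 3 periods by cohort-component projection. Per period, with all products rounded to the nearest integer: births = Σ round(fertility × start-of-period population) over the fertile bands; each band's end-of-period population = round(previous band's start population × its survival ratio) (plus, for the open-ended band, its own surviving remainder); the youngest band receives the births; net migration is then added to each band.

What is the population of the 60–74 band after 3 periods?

Period 1.
Births: 6000 * 0.27 = 1620
15–29: 4950 * 0.967 = 4787
30–44: 1650 * 0.974 = 1607
45–59: 6000 * 0.954 = 5724
60–74: 8900 * 0.95 = 8455
75–89: 10350 * 0.94 = 9729
90+: 1600 * 0.953 + 5250 * 0.268 = 1525 + 1407 = 2932
Net migration: 30–44 − 400 → 1207
Population now: 0–14=1620, 15–29=4787, 30–44=1207, 45–59=5724, 60–74=8455, 75–89=9729, 90+=2932
Period 2.
Births: 1207 * 0.27 = 326
15–29: 1620 * 0.967 = 1567
30–44: 4787 * 0.974 = 4663
45–59: 1207 * 0.954 = 1151
60–74: 5724 * 0.95 = 5438
75–89: 8455 * 0.94 = 7948
90+: 9729 * 0.953 + 2932 * 0.268 = 9272 + 786 = 10058
Net migration: 30–44 − 400 → 4263
Population now: 0–14=326, 15–29=1567, 30–44=4263, 45–59=1151, 60–74=5438, 75–89=7948, 90+=10058
Period 3.
Births: 4263 * 0.27 = 1151
15–29: 326 * 0.967 = 315
30–44: 1567 * 0.974 = 1526
45–59: 4263 * 0.954 = 4067
60–74: 1151 * 0.95 = 1093
75–89: 5438 * 0.94 = 5112
90+: 7948 * 0.953 + 10058 * 0.268 = 7574 + 2696 = 10270
Net migration: 30–44 − 400 → 1126
Population now: 0–14=1151, 15–29=315, 30–44=1126, 45–59=4067, 60–74=1093, 75–89=5112, 90+=10270

1093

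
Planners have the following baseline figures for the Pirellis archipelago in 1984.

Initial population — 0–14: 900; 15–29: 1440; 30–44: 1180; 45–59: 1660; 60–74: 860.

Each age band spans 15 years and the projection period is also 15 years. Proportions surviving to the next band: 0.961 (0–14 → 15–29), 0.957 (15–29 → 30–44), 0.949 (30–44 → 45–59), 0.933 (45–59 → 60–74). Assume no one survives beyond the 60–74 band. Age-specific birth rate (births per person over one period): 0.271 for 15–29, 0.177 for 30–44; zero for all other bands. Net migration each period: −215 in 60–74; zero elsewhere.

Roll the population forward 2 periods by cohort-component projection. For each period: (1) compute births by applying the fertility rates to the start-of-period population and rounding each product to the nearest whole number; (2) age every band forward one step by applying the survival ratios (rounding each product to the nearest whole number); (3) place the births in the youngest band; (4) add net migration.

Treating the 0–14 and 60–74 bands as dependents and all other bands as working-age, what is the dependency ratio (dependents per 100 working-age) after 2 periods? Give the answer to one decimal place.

(Bands numbered youngest = 1 to oldest = 5.)
Period 1.
Births: 1440 × 0.271 = 390  |  1180 × 0.177 = 209 → total 599
Band 2: 900 × 0.961 = 865
Band 3: 1440 × 0.957 = 1378
Band 4: 1180 × 0.949 = 1120
Band 5: 1660 × 0.933 = 1549
Net migration: Band 5 − 215 → 1334
End of period: [599, 865, 1378, 1120, 1334]
Period 2.
Births: 865 × 0.271 = 234  |  1378 × 0.177 = 244 → total 478
Band 2: 599 × 0.961 = 576
Band 3: 865 × 0.957 = 828
Band 4: 1378 × 0.949 = 1308
Band 5: 1120 × 0.933 = 1045
Net migration: Band 5 − 215 → 830
End of period: [478, 576, 828, 1308, 830]
Dependents (band 0–14 + band 60–74) = 478 + 830 = 1308; working-age = 2712; ratio = 1308/2712 × 100 = 48.2

48.2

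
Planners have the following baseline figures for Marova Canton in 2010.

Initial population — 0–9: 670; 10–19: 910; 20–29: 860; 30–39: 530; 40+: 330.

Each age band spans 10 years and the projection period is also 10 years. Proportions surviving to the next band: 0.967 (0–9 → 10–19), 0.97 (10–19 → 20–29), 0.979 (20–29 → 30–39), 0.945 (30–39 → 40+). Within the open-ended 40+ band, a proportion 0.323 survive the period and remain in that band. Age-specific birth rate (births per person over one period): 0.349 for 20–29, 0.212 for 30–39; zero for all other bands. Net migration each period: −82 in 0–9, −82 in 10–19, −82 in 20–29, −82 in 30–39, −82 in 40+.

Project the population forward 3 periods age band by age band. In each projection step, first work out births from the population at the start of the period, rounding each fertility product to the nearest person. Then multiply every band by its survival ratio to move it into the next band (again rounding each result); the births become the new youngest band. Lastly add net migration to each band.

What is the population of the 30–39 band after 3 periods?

Call the bands 1 to 5, youngest first.
Period 1:
Births: 860 * 0.349 = 300, 530 * 0.212 = 112 → 412
Band 2: 670 * 0.967 = 648
Band 3: 910 * 0.97 = 883
Band 4: 860 * 0.979 = 842
Band 5: 530 * 0.945 + 330 * 0.323 = 501 + 107 = 608
Net migration: Band 1 − 82 → 330; Band 2 − 82 → 566; Band 3 − 82 → 801; Band 4 − 82 → 760; Band 5 − 82 → 526
End of period: [330, 566, 801, 760, 526]
Period 2:
Births: 801 * 0.349 = 280, 760 * 0.212 = 161 → 441
Band 2: 330 * 0.967 = 319
Band 3: 566 * 0.97 = 549
Band 4: 801 * 0.979 = 784
Band 5: 760 * 0.945 + 526 * 0.323 = 718 + 170 = 888
Net migration: Band 1 − 82 → 359; Band 2 − 82 → 237; Band 3 − 82 → 467; Band 4 − 82 → 702; Band 5 − 82 → 806
End of period: [359, 237, 467, 702, 806]
Period 3:
Births: 467 * 0.349 = 163, 702 * 0.212 = 149 → 312
Band 2: 359 * 0.967 = 347
Band 3: 237 * 0.97 = 230
Band 4: 467 * 0.979 = 457
Band 5: 702 * 0.945 + 806 * 0.323 = 663 + 260 = 923
Net migration: Band 1 − 82 → 230; Band 2 − 82 → 265; Band 3 − 82 → 148; Band 4 − 82 → 375; Band 5 − 82 → 841
End of period: [230, 265, 148, 375, 841]

375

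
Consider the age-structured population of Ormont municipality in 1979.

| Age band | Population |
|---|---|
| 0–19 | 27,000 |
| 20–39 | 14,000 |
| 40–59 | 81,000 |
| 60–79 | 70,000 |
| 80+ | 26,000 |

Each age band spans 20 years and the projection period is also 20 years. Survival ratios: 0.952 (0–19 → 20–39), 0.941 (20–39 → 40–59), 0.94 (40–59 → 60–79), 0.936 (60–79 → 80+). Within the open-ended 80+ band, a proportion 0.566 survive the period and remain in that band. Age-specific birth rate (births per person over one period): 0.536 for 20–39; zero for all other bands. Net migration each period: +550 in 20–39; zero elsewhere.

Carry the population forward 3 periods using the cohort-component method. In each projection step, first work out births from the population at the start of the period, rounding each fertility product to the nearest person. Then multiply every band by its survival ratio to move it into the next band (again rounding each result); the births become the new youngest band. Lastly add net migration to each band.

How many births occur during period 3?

4124

Call the bands 1 to 5, youngest first.
After projecting period 1:
Births: 14000 × 0.536 = 7504
Band 2: 27000 × 0.952 = 25704
Band 3: 14000 × 0.941 = 13174
Band 4: 81000 × 0.94 = 76140
Band 5: 70000 × 0.936 + 26000 × 0.566 = 65520 + 14716 = 80236
Net migration: Band 2 + 550 → 26254
→ [7504, 26254, 13174, 76140, 80236]
After projecting period 2:
Births: 26254 × 0.536 = 14072
Band 2: 7504 × 0.952 = 7144
Band 3: 26254 × 0.941 = 24705
Band 4: 13174 × 0.94 = 12384
Band 5: 76140 × 0.936 + 80236 × 0.566 = 71267 + 45414 = 116681
Net migration: Band 2 + 550 → 7694
→ [14072, 7694, 24705, 12384, 116681]
After projecting period 3:
Births: 7694 × 0.536 = 4124
Band 2: 14072 × 0.952 = 13397
Band 3: 7694 × 0.941 = 7240
Band 4: 24705 × 0.94 = 23223
Band 5: 12384 × 0.936 + 116681 × 0.566 = 11591 + 66041 = 77632
Net migration: Band 2 + 550 → 13947
→ [4124, 13947, 7240, 23223, 77632]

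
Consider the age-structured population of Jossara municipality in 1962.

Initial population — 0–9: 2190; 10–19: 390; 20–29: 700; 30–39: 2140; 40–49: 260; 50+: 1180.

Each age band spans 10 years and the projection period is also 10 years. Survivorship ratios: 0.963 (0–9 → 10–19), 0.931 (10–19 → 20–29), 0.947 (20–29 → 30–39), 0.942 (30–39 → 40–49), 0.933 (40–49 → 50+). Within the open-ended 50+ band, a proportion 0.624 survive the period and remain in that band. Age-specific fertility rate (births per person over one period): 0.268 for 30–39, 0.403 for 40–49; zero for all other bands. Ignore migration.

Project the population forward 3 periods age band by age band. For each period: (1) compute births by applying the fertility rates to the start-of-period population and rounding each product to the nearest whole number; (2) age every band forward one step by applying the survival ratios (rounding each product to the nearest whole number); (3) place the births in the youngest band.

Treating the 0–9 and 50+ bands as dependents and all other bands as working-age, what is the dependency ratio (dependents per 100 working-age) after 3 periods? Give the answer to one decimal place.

66.3

(Groups numbered youngest = 1 to oldest = 6.)
Period 1.
Births: 2140 * 0.268 = 574, 260 * 0.403 = 105 → total 679
Group 2: 2190 * 0.963 = 2109
Group 3: 390 * 0.931 = 363
Group 4: 700 * 0.947 = 663
Group 5: 2140 * 0.942 = 2016
Group 6: 260 * 0.933 + 1180 * 0.624 = 243 + 736 = 979
Population now: 0–9=679, 10–19=2109, 20–29=363, 30–39=663, 40–49=2016, 50+=979
Period 2.
Births: 663 * 0.268 = 178, 2016 * 0.403 = 812 → total 990
Group 2: 679 * 0.963 = 654
Group 3: 2109 * 0.931 = 1963
Group 4: 363 * 0.947 = 344
Group 5: 663 * 0.942 = 625
Group 6: 2016 * 0.933 + 979 * 0.624 = 1881 + 611 = 2492
Population now: 0–9=990, 10–19=654, 20–29=1963, 30–39=344, 40–49=625, 50+=2492
Period 3.
Births: 344 * 0.268 = 92, 625 * 0.403 = 252 → total 344
Group 2: 990 * 0.963 = 953
Group 3: 654 * 0.931 = 609
Group 4: 1963 * 0.947 = 1859
Group 5: 344 * 0.942 = 324
Group 6: 625 * 0.933 + 2492 * 0.624 = 583 + 1555 = 2138
Population now: 0–9=344, 10–19=953, 20–29=609, 30–39=1859, 40–49=324, 50+=2138
Dependents (band 0–9 + band 50+) = 344 + 2138 = 2482; working-age = 3745; ratio = 2482/3745 × 100 = 66.3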